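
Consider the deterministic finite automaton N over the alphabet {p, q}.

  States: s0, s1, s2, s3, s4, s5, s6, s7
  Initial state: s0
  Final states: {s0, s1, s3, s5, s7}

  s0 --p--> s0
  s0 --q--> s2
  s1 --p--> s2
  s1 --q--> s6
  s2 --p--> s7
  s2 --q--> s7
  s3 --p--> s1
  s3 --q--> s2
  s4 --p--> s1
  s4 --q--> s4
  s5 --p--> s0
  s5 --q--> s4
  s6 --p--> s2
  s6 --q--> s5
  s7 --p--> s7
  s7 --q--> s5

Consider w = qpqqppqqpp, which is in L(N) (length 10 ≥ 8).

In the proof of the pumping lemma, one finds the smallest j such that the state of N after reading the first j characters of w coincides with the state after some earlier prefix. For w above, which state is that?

Run of N on w = q p q q p p q q p p:
  step 0: s0  (start)
  step 1: s2  (read q: s0→s2)
  step 2: s7  (read p: s2→s7)
  step 3: s5  (read q: s7→s5)
  step 4: s4  (read q: s5→s4)
  step 5: s1  (read p: s4→s1)
  step 6: s2  (read p: s1→s2)   ← first repeat (s2 seen earlier)
  step 7: s7  (read q: s2→s7)
  step 8: s5  (read q: s7→s5)
  step 9: s0  (read p: s5→s0)
  step 10: s0  (read p: s0→s0)

The earliest repeat is at step j = 6: N is in s2, which it already visited at step i = 1.

s2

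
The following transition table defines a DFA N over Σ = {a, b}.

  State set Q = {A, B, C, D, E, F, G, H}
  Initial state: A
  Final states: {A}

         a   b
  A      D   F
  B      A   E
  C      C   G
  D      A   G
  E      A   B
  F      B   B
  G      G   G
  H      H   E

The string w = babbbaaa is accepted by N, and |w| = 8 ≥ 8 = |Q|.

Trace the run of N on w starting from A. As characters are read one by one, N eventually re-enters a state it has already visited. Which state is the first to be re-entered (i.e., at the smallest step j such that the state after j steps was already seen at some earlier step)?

State sequence: A -b-> F -a-> B -b-> E -b-> B -b-> E -a-> A -a-> D -a-> A
First repeat at step 4: B was already visited.

The earliest repeat is at step j = 4: N is in B, which it already visited at step i = 2.
The DFA has 8 states, so the proof of the pumping lemma guarantees a repeated state among the first 8+1 visited; the segment between the two visits is the pumpable y.

B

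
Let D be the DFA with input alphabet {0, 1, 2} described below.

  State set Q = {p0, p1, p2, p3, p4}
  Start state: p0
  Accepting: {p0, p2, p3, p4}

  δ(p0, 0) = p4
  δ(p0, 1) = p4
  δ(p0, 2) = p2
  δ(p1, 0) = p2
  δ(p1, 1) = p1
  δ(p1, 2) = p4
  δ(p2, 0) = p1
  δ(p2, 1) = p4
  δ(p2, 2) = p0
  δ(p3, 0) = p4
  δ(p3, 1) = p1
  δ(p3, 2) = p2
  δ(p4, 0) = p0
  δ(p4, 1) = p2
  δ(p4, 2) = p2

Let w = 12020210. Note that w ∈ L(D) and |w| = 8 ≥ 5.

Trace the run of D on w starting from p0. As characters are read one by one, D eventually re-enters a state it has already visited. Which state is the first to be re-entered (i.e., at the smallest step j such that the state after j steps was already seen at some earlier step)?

Run of D on w = 1 2 0 2 0 2 1 0:
  step 0: p0  (start)
  step 1: p4  (read 1: p0→p4)
  step 2: p2  (read 2: p4→p2)
  step 3: p1  (read 0: p2→p1)
  step 4: p4  (read 2: p1→p4)   ← first repeat (p4 seen earlier)
  step 5: p0  (read 0: p4→p0)
  step 6: p2  (read 2: p0→p2)
  step 7: p4  (read 1: p2→p4)
  step 8: p0  (read 0: p4→p0)

The earliest repeat is at step j = 4: D is in p4, which it already visited at step i = 1.
Pumping length from the standard proof: p = 5 (the number of states). The repeated state found above gives |xy| = j ≤ 5 and |y| = j − i ≥ 1.

p4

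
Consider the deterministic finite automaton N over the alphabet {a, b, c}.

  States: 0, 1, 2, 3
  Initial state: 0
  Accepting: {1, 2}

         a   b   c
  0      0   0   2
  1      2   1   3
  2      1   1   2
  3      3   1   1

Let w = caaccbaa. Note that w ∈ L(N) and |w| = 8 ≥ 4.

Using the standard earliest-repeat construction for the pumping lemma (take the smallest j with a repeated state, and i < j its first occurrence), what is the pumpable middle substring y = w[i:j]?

aa

Run of N on w = c a a c c b a a:
  step 0: 0  (start)
  step 1: 2  (read c: 0→2)
  step 2: 1  (read a: 2→1)
  step 3: 2  (read a: 1→2)   ← first repeat (2 seen earlier)
  step 4: 2  (read c: 2→2)
  step 5: 2  (read c: 2→2)
  step 6: 1  (read b: 2→1)
  step 7: 2  (read a: 1→2)
  step 8: 1  (read a: 2→1)

So i = 1, j = 3, giving x = w[0:1] = c, y = w[1:3] = aa, z = w[3:8] = ccbaa.
Check: |xy| = 3 ≤ 4 and |y| = 2 ≥ 1. Reading y takes N from 2 back to 2, so every xyⁱz is accepted.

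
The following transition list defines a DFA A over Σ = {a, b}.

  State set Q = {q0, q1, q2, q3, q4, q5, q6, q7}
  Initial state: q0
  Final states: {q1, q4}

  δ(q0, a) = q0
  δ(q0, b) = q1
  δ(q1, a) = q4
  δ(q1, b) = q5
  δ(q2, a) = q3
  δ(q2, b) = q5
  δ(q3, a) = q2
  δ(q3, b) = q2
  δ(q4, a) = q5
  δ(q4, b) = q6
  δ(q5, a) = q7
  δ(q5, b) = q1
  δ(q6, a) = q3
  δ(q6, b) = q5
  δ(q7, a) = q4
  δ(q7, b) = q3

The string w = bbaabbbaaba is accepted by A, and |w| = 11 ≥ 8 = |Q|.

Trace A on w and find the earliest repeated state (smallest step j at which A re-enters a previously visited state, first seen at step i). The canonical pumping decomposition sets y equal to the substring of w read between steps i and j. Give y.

Run of A on w = b b a a b b b a a b a:
  step 0: q0  (start)
  step 1: q1  (read b: q0→q1)
  step 2: q5  (read b: q1→q5)
  step 3: q7  (read a: q5→q7)
  step 4: q4  (read a: q7→q4)
  step 5: q6  (read b: q4→q6)
  step 6: q5  (read b: q6→q5)   ← first repeat (q5 seen earlier)
  step 7: q1  (read b: q5→q1)
  step 8: q4  (read a: q1→q4)
  step 9: q5  (read a: q4→q5)
  step 10: q1  (read b: q5→q1)
  step 11: q4  (read a: q1→q4)

So i = 2, j = 6, giving x = w[0:2] = bb, y = w[2:6] = aabb, z = w[6:11] = baaba.
Check: |xy| = 6 ≤ 8 and |y| = 4 ≥ 1. Reading y takes A from q5 back to q5, so every xyⁱz is accepted.
The DFA has 8 states, so the proof of the pumping lemma guarantees a repeated state among the first 8+1 visited; the segment between the two visits is the pumpable y.

aabb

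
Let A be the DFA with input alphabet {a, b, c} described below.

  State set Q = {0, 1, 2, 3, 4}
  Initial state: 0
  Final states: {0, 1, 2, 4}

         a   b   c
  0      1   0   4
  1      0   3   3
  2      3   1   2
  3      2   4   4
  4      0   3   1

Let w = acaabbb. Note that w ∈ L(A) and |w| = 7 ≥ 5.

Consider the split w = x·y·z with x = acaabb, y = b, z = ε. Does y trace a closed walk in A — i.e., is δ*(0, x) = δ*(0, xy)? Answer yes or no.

no

State sequence: 0 -a-> 1 -c-> 3 -a-> 2 -a-> 3 -b-> 4 -b-> 3 -b-> 4

After x (step 6): 3. After xy (step 7): 4.
They differ (3 ≠ 4), so y is not a cycle from the state after x; this split is not the one the pumping-lemma construction produces, and pumping y need not keep the string in L(A).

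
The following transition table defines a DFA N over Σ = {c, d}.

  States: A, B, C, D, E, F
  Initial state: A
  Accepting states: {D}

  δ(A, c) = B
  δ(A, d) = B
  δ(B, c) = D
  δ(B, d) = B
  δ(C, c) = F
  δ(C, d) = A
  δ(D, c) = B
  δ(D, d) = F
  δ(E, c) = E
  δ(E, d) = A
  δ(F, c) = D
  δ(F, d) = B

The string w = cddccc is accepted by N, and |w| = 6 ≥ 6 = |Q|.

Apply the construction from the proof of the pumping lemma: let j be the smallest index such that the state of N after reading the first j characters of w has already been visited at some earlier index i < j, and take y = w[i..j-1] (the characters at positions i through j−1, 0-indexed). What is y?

State sequence: A -c-> B -d-> B -d-> B -c-> D -c-> B -c-> D
First repeat at step 2: B was already visited.

So i = 1, j = 2, giving x = w[0:1] = c, y = w[1:2] = d, z = w[2:6] = dccc.
Check: |xy| = 2 ≤ 6 and |y| = 1 ≥ 1. Reading y takes N from B back to B, so every xyⁱz is accepted.

d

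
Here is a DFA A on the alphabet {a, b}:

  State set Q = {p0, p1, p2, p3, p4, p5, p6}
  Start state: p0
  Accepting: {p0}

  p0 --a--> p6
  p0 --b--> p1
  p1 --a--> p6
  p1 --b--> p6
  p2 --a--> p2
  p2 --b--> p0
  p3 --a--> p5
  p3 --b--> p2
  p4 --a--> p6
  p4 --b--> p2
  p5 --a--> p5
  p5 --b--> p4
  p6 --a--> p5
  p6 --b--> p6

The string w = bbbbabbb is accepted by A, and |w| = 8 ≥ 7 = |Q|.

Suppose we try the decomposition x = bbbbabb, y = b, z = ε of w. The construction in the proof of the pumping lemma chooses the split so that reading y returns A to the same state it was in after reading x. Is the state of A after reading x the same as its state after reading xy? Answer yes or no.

no

Run of A on the first 8 characters of w = b b b b a b b b:
  step 0: p0  (start)
  step 1: p1  (read b: p0→p1)
  step 2: p6  (read b: p1→p6)
  step 3: p6  (read b: p6→p6)
  step 4: p6  (read b: p6→p6)
  step 5: p5  (read a: p6→p5)
  step 6: p4  (read b: p5→p4)
  step 7: p2  (read b: p4→p2)
  step 8: p0  (read b: p2→p0)

After x (step 7): p2. After xy (step 8): p0.
They differ (p2 ≠ p0), so y is not a cycle from the state after x; this split is not the one the pumping-lemma construction produces, and pumping y need not keep the string in L(A).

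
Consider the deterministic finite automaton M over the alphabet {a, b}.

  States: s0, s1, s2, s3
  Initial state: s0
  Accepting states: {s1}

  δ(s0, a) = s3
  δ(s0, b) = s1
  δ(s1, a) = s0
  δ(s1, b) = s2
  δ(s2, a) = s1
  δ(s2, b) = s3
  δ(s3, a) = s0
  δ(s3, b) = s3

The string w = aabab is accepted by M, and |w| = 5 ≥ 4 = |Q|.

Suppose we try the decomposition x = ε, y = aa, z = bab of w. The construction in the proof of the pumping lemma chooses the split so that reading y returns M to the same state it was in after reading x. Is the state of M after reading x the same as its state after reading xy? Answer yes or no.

yes

Run of M on the first 2 characters of w = a a:
  step 0: s0  (start)
  step 1: s3  (read a: s0→s3)
  step 2: s0  (read a: s3→s0)

After x (step 0): s0. After xy (step 2): s0.
They match, so y = aa drives M around a cycle from s0 back to itself; pumping y any number of times keeps M in s0 before reading z, and xyⁱz ∈ L(M) for every i ≥ 0.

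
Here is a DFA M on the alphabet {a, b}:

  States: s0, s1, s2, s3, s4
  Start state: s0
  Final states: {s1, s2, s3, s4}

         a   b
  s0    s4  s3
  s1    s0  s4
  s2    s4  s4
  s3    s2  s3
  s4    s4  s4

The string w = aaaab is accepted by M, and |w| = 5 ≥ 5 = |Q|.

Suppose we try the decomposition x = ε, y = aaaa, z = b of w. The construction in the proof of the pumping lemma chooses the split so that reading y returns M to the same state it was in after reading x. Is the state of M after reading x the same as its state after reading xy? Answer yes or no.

no

State sequence: s0 -a-> s4 -a-> s4 -a-> s4 -a-> s4

After x (step 0): s0. After xy (step 4): s4.
They differ (s0 ≠ s4), so y is not a cycle from the state after x; this split is not the one the pumping-lemma construction produces, and pumping y need not keep the string in L(M).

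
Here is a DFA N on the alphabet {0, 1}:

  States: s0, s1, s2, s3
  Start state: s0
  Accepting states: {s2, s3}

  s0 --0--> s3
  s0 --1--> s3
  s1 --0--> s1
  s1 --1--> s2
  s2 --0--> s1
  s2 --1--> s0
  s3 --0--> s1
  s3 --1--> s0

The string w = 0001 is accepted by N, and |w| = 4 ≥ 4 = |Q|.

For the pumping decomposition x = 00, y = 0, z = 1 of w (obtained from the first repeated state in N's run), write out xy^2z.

00001

xy^2z = 00·0·0·1 = 00001.
Reading y = 0 takes N from s1 back to s1, so after x·y·y the machine is still in s1, and z then leads to the accepting state s2. Hence 00001 ∈ L(N).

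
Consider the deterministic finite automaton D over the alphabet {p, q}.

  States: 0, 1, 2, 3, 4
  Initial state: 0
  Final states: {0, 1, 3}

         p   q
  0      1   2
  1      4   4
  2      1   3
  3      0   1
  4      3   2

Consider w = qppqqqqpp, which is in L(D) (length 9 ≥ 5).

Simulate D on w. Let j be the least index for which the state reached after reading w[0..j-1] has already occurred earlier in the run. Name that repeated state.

State sequence: 0 -q-> 2 -p-> 1 -p-> 4 -q-> 2 -q-> 3 -q-> 1 -q-> 4 -p-> 3 -p-> 0
First repeat at step 4: 2 was already visited.

The earliest repeat is at step j = 4: D is in 2, which it already visited at step i = 1.
With |Q| = 5, pigeonhole forces a state repeat no later than step 5; the substring read between the first and second visits to that state can be pumped.

2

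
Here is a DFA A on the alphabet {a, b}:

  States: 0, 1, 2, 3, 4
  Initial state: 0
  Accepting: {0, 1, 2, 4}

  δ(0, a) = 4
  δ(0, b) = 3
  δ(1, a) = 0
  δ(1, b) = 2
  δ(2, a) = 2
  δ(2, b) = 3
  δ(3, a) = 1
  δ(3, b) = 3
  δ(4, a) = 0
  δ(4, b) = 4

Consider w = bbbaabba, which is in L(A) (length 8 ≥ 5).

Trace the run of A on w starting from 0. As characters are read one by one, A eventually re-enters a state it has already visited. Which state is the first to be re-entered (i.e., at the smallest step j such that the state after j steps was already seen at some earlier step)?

3

State sequence: 0 -b-> 3 -b-> 3 -b-> 3 -a-> 1 -a-> 0 -b-> 3 -b-> 3 -a-> 1
First repeat at step 2: 3 was already visited.

The earliest repeat is at step j = 2: A is in 3, which it already visited at step i = 1.
Since A has 5 states, any run of length ≥ 5 visits 5+1 states, so by pigeonhole some state repeats within the first 5 steps — that repeat gives the pumpable loop.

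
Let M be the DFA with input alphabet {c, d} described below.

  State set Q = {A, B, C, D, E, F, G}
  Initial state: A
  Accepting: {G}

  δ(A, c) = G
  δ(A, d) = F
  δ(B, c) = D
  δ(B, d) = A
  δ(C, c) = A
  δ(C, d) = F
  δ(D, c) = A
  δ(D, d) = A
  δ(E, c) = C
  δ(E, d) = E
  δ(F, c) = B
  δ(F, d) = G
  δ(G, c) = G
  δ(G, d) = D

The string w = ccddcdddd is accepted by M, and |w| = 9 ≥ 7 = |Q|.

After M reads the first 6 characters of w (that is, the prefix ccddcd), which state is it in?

State sequence: A -c-> G -c-> G -d-> D -d-> A -c-> G -d-> D

After reading 6 characters, M is in state D.
(This kind of state-tracing is the core of the pumping-lemma construction: with 7 states, pigeonhole forces a repeat within the first 7 steps.)

D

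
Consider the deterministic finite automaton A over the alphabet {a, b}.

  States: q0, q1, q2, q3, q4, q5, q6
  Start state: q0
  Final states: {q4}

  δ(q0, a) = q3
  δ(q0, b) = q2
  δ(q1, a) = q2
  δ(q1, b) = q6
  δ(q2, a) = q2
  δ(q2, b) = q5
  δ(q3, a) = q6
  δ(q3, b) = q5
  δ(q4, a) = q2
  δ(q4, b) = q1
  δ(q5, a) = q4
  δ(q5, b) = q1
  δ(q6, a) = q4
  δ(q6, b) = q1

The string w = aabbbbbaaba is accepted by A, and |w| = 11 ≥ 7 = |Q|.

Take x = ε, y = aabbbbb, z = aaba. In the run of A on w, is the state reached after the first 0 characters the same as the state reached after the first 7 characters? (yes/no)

Run of A on the first 7 characters of w = a a b b b b b:
  step 0: q0  (start)
  step 1: q3  (read a: q0→q3)
  step 2: q6  (read a: q3→q6)
  step 3: q1  (read b: q6→q1)
  step 4: q6  (read b: q1→q6)
  step 5: q1  (read b: q6→q1)
  step 6: q6  (read b: q1→q6)
  step 7: q1  (read b: q6→q1)

After x (step 0): q0. After xy (step 7): q1.
They differ (q0 ≠ q1), so y is not a cycle from the state after x; this split is not the one the pumping-lemma construction produces, and pumping y need not keep the string in L(A).

no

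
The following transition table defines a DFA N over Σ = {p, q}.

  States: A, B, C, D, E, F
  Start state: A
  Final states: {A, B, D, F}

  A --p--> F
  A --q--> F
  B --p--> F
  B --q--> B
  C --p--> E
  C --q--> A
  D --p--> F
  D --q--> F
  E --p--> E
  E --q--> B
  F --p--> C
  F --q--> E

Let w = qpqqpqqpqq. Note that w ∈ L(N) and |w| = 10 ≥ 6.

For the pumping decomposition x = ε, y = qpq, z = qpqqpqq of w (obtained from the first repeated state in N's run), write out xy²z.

xy^2z = ε·qpq·qpq·qpqqpqq = qpqqpqqpqqpqq.
Reading y = qpq takes N from A back to A, so after x·y·y the machine is still in A, and z then leads to the accepting state F. Hence qpqqpqqpqqpqq ∈ L(N).

qpqqpqqpqqpqq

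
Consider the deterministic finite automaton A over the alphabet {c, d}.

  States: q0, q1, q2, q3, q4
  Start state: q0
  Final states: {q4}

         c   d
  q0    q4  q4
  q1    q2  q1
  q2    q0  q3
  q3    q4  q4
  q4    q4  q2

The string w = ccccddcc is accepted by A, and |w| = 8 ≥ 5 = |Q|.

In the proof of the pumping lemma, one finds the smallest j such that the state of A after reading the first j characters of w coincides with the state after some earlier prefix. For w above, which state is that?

State sequence: q0 -c-> q4 -c-> q4 -c-> q4 -c-> q4 -d-> q2 -d-> q3 -c-> q4 -c-> q4
First repeat at step 2: q4 was already visited.

The earliest repeat is at step j = 2: A is in q4, which it already visited at step i = 1.
Since A has 5 states, any run of length ≥ 5 visits 5+1 states, so by pigeonhole some state repeats within the first 5 steps — that repeat gives the pumpable loop.

q4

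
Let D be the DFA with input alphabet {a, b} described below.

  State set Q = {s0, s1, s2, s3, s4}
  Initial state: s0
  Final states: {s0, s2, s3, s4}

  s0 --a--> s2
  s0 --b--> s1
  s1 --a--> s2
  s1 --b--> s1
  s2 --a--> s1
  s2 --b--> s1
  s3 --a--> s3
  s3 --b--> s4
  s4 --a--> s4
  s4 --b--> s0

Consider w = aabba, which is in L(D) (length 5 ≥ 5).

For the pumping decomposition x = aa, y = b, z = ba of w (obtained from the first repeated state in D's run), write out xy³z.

xy^3z = aa·b·b·b·ba = aabbbba.
Reading y = b takes D from s1 back to s1, so after x·y·y·y the machine is still in s1, and z then leads to the accepting state s2. Hence aabbbba ∈ L(D).

aabbbba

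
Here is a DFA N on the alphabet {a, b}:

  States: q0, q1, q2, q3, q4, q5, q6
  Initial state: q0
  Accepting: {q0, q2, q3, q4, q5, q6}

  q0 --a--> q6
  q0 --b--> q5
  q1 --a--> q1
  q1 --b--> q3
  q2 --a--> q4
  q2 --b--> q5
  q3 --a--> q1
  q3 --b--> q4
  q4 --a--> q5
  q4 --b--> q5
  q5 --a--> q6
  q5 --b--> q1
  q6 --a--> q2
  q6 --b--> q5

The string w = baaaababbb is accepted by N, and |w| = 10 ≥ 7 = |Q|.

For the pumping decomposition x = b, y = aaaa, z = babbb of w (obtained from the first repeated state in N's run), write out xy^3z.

baaaaaaaaaaaababbb

xy^3z = b·aaaa·aaaa·aaaa·babbb = baaaaaaaaaaaababbb.
Reading y = aaaa takes N from q5 back to q5, so after x·y·y·y the machine is still in q5, and z then leads to the accepting state q5. Hence baaaaaaaaaaaababbb ∈ L(N).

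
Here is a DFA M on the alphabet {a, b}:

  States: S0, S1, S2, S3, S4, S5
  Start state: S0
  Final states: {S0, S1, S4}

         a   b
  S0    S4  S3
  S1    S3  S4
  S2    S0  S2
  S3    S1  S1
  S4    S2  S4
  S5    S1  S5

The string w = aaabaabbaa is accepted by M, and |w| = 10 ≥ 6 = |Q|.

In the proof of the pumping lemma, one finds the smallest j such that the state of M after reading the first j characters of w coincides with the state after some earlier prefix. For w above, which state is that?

S0

State sequence: S0 -a-> S4 -a-> S2 -a-> S0 -b-> S3 -a-> S1 -a-> S3 -b-> S1 -b-> S4 -a-> S2 -a-> S0
First repeat at step 3: S0 was already visited.

The earliest repeat is at step j = 3: M is in S0, which it already visited at step i = 0.
Since M has 6 states, any run of length ≥ 6 visits 6+1 states, so by pigeonhole some state repeats within the first 6 steps — that repeat gives the pumpable loop.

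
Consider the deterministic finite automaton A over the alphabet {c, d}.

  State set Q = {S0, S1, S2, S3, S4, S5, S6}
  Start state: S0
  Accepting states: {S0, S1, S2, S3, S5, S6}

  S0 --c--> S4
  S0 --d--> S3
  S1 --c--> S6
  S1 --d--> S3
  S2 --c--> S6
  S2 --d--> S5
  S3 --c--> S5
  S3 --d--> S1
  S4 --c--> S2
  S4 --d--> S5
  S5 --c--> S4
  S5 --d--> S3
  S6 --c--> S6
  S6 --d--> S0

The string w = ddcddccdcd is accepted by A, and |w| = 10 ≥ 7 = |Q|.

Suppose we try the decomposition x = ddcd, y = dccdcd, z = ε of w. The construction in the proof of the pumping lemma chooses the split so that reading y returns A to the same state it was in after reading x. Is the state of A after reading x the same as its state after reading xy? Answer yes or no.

State sequence: S0 -d-> S3 -d-> S1 -c-> S6 -d-> S0 -d-> S3 -c-> S5 -c-> S4 -d-> S5 -c-> S4 -d-> S5

After x (step 4): S0. After xy (step 10): S5.
They differ (S0 ≠ S5), so y is not a cycle from the state after x; this split is not the one the pumping-lemma construction produces, and pumping y need not keep the string in L(A).

no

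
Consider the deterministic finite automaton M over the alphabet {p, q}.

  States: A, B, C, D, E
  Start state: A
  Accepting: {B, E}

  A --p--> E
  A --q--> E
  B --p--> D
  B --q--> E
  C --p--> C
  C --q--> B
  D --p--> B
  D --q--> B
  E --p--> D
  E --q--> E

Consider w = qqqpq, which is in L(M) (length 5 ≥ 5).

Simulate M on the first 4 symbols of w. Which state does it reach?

D

State sequence: A -q-> E -q-> E -q-> E -p-> D

After reading 4 characters, M is in state D.
(This kind of state-tracing is the core of the pumping-lemma construction: with 5 states, pigeonhole forces a repeat within the first 5 steps.)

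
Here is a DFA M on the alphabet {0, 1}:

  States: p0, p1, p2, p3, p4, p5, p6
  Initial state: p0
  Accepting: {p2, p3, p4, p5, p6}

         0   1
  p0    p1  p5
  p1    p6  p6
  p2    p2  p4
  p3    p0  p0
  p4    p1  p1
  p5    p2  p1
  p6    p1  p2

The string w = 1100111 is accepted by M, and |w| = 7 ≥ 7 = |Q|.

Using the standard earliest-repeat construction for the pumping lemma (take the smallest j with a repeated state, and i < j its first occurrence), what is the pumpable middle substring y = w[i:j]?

00

State sequence: p0 -1-> p5 -1-> p1 -0-> p6 -0-> p1 -1-> p6 -1-> p2 -1-> p4
First repeat at step 4: p1 was already visited.

So i = 2, j = 4, giving x = w[0:2] = 11, y = w[2:4] = 00, z = w[4:7] = 111.
Check: |xy| = 4 ≤ 7 and |y| = 2 ≥ 1. Reading y takes M from p1 back to p1, so every xyⁱz is accepted.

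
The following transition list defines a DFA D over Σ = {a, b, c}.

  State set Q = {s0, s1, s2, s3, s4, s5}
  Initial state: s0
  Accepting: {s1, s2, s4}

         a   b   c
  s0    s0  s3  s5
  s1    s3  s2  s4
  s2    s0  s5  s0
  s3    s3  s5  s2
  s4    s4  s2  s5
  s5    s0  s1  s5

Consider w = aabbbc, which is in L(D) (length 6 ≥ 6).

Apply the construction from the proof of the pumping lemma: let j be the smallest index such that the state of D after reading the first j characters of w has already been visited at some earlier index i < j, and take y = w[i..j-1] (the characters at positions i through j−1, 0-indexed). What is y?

a

Run of D on w = a a b b b c:
  step 0: s0  (start)
  step 1: s0  (read a: s0→s0)   ← first repeat (s0 seen earlier)
  step 2: s0  (read a: s0→s0)
  step 3: s3  (read b: s0→s3)
  step 4: s5  (read b: s3→s5)
  step 5: s1  (read b: s5→s1)
  step 6: s4  (read c: s1→s4)

So i = 0, j = 1, giving x = w[0:0] = ε, y = w[0:1] = a, z = w[1:6] = abbbc.
Check: |xy| = 1 ≤ 6 and |y| = 1 ≥ 1. Reading y takes D from s0 back to s0, so every xyⁱz is accepted.
With |Q| = 6, pigeonhole forces a state repeat no later than step 6; the substring read between the first and second visits to that state can be pumped.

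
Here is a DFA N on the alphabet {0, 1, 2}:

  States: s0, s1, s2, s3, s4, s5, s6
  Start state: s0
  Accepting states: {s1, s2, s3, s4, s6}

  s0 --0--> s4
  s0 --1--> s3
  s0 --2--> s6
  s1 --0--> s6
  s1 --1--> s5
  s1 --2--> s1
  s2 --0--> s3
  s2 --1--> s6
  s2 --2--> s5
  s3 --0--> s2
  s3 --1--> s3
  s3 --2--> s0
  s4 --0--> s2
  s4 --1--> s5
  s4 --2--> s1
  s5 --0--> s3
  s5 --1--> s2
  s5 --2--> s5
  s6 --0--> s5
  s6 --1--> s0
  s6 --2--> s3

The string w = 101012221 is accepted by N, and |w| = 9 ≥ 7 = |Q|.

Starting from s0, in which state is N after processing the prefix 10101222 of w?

s5

State sequence: s0 -1-> s3 -0-> s2 -1-> s6 -0-> s5 -1-> s2 -2-> s5 -2-> s5 -2-> s5

After reading 8 characters, N is in state s5.
(This kind of state-tracing is the core of the pumping-lemma construction: with 7 states, pigeonhole forces a repeat within the first 7 steps.)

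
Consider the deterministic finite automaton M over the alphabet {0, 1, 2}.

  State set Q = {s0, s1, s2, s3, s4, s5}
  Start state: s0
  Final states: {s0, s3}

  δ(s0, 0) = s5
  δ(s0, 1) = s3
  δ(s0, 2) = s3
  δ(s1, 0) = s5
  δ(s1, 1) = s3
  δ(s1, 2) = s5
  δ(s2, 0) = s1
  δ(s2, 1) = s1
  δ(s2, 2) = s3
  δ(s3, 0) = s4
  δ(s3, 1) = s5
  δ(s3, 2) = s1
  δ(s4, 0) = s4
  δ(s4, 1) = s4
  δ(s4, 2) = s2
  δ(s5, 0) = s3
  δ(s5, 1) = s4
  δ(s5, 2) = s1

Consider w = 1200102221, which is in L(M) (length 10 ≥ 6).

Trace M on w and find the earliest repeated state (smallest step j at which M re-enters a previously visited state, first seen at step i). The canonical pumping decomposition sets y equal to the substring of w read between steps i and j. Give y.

State sequence: s0 -1-> s3 -2-> s1 -0-> s5 -0-> s3 -1-> s5 -0-> s3 -2-> s1 -2-> s5 -2-> s1 -1-> s3
First repeat at step 4: s3 was already visited.

So i = 1, j = 4, giving x = w[0:1] = 1, y = w[1:4] = 200, z = w[4:10] = 102221.
Check: |xy| = 4 ≤ 6 and |y| = 3 ≥ 1. Reading y takes M from s3 back to s3, so every xyⁱz is accepted.
Pumping length from the standard proof: p = 6 (the number of states). The repeated state found above gives |xy| = j ≤ 6 and |y| = j − i ≥ 1.

200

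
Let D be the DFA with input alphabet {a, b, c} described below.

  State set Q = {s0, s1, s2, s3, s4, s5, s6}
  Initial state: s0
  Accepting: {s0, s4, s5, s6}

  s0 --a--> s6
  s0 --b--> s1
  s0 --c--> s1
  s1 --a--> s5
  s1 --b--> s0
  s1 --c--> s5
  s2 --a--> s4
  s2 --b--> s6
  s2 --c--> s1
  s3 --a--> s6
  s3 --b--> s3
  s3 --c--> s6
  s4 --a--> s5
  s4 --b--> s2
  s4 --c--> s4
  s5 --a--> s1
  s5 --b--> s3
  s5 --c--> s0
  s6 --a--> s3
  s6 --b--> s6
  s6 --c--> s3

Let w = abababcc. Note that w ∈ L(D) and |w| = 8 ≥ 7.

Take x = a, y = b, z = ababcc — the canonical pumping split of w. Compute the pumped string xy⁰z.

aababcc

xy⁰z = xz = a·ababcc = aababcc.
Reading y = b takes D from s6 back to s6, so after x the machine is still in s6, and z then leads to the accepting state s6. Hence aababcc ∈ L(D).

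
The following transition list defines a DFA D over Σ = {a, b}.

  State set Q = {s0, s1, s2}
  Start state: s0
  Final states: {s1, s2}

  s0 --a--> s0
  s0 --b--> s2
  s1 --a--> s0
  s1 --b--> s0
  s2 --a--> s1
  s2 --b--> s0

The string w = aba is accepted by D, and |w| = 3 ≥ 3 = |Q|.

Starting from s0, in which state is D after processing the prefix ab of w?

State sequence: s0 -a-> s0 -b-> s2

After reading 2 characters, D is in state s2.

s2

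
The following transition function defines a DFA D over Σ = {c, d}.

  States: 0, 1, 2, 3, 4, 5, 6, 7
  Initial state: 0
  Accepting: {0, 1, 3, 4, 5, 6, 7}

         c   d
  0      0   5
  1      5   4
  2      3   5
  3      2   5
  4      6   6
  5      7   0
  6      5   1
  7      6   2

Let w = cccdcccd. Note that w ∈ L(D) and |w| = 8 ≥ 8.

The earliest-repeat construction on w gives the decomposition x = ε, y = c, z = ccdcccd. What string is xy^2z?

ccccdcccd

xy^2z = ε·c·c·ccdcccd = ccccdcccd.
Reading y = c takes D from 0 back to 0, so after x·y·y the machine is still in 0, and z then leads to the accepting state 0. Hence ccccdcccd ∈ L(D).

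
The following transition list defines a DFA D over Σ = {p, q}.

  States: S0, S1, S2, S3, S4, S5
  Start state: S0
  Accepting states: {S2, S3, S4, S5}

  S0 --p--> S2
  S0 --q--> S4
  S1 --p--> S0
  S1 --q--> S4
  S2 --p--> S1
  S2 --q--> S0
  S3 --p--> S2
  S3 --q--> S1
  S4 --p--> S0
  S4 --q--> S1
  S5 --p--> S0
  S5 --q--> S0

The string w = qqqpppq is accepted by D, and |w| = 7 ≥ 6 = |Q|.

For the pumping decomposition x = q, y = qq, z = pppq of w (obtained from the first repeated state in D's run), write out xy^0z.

qpppq

xy⁰z = xz = q·pppq = qpppq.
Reading y = qq takes D from S4 back to S4, so after x the machine is still in S4, and z then leads to the accepting state S4. Hence qpppq ∈ L(D).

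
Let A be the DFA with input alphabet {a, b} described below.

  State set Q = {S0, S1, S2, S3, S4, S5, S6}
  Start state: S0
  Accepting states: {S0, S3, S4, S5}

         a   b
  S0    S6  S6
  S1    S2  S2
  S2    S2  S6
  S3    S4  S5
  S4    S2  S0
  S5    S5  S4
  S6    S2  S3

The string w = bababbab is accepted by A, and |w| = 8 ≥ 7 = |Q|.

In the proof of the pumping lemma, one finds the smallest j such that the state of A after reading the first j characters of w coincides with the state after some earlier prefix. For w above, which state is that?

State sequence: S0 -b-> S6 -a-> S2 -b-> S6 -a-> S2 -b-> S6 -b-> S3 -a-> S4 -b-> S0
First repeat at step 3: S6 was already visited.

The earliest repeat is at step j = 3: A is in S6, which it already visited at step i = 1.
The DFA has 7 states, so the proof of the pumping lemma guarantees a repeated state among the first 7+1 visited; the segment between the two visits is the pumpable y.

S6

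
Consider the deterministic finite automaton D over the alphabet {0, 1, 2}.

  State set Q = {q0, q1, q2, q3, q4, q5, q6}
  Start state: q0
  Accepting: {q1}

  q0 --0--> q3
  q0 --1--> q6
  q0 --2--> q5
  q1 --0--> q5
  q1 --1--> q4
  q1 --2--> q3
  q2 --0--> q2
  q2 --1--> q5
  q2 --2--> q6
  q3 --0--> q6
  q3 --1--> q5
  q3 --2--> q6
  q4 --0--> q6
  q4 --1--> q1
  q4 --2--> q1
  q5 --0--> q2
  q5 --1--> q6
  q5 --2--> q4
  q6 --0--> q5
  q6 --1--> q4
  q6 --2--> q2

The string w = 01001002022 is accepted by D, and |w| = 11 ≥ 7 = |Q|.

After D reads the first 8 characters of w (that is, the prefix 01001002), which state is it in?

State sequence: q0 -0-> q3 -1-> q5 -0-> q2 -0-> q2 -1-> q5 -0-> q2 -0-> q2 -2-> q6

After reading 8 characters, D is in state q6.

q6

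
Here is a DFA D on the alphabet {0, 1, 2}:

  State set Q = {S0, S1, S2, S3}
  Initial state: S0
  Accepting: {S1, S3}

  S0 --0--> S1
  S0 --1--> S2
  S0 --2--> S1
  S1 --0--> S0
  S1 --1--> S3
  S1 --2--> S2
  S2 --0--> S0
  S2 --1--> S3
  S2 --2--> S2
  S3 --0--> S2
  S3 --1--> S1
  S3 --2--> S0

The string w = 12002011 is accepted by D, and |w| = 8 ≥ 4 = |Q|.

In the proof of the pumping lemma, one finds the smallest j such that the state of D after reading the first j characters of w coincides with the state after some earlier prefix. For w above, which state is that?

Run of D on w = 1 2 0 0 2 0 1 1:
  step 0: S0  (start)
  step 1: S2  (read 1: S0→S2)
  step 2: S2  (read 2: S2→S2)   ← first repeat (S2 seen earlier)
  step 3: S0  (read 0: S2→S0)
  step 4: S1  (read 0: S0→S1)
  step 5: S2  (read 2: S1→S2)
  step 6: S0  (read 0: S2→S0)
  step 7: S2  (read 1: S0→S2)
  step 8: S3  (read 1: S2→S3)

The earliest repeat is at step j = 2: D is in S2, which it already visited at step i = 1.
Pumping length from the standard proof: p = 4 (the number of states). The repeated state found above gives |xy| = j ≤ 4 and |y| = j − i ≥ 1.

S2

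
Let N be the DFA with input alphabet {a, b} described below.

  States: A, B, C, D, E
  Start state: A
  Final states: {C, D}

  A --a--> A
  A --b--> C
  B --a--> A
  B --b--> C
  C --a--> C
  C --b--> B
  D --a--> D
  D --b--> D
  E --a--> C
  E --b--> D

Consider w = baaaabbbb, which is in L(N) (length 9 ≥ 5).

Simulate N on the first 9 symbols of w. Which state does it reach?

State sequence: A -b-> C -a-> C -a-> C -a-> C -a-> C -b-> B -b-> C -b-> B -b-> C

After reading 9 characters, N is in state C.
(This kind of state-tracing is the core of the pumping-lemma construction: with 5 states, pigeonhole forces a repeat within the first 5 steps.)

C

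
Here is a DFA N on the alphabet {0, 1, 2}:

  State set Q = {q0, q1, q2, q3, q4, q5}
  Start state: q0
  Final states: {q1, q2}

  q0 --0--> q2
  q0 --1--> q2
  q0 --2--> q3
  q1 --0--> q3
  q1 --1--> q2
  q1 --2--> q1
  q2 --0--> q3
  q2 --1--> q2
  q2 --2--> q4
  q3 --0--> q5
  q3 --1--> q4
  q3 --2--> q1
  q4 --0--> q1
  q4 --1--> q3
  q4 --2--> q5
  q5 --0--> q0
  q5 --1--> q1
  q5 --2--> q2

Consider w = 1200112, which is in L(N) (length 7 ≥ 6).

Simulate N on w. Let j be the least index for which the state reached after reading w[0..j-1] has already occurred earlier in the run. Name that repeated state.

q4

State sequence: q0 -1-> q2 -2-> q4 -0-> q1 -0-> q3 -1-> q4 -1-> q3 -2-> q1
First repeat at step 5: q4 was already visited.

The earliest repeat is at step j = 5: N is in q4, which it already visited at step i = 2.
Pumping length from the standard proof: p = 6 (the number of states). The repeated state found above gives |xy| = j ≤ 6 and |y| = j − i ≥ 1.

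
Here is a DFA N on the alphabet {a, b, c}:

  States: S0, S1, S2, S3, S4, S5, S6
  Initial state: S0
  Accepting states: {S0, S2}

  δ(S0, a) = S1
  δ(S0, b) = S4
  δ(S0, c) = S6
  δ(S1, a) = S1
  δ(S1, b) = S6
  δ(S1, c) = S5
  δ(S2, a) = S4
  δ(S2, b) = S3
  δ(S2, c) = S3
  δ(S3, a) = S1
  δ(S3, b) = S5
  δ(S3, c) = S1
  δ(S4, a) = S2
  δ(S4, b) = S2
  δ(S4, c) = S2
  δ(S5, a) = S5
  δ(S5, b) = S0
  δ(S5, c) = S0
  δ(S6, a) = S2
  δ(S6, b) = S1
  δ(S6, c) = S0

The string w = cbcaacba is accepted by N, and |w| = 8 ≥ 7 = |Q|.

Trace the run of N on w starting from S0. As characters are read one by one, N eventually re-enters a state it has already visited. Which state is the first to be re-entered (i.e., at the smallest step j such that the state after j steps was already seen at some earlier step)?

S5

State sequence: S0 -c-> S6 -b-> S1 -c-> S5 -a-> S5 -a-> S5 -c-> S0 -b-> S4 -a-> S2
First repeat at step 4: S5 was already visited.

The earliest repeat is at step j = 4: N is in S5, which it already visited at step i = 3.
The DFA has 7 states, so the proof of the pumping lemma guarantees a repeated state among the first 7+1 visited; the segment between the two visits is the pumpable y.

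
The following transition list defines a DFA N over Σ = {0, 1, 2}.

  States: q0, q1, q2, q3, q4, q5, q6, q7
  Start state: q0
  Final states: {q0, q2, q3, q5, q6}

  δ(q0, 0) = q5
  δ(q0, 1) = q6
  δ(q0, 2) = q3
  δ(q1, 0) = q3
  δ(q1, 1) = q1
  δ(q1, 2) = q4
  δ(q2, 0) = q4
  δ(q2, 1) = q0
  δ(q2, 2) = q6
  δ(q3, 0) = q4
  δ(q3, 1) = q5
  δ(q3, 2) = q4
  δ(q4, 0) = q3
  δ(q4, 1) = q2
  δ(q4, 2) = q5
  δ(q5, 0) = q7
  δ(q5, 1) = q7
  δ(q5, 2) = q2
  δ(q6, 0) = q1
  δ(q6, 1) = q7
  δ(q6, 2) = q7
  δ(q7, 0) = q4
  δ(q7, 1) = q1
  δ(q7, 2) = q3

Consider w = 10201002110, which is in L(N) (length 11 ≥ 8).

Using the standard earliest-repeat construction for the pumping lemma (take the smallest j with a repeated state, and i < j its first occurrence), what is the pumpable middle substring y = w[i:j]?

Run of N on w = 1 0 2 0 1 0 0 2 1 1 0:
  step 0: q0  (start)
  step 1: q6  (read 1: q0→q6)
  step 2: q1  (read 0: q6→q1)
  step 3: q4  (read 2: q1→q4)
  step 4: q3  (read 0: q4→q3)
  step 5: q5  (read 1: q3→q5)
  step 6: q7  (read 0: q5→q7)
  step 7: q4  (read 0: q7→q4)   ← first repeat (q4 seen earlier)
  step 8: q5  (read 2: q4→q5)
  step 9: q7  (read 1: q5→q7)
  step 10: q1  (read 1: q7→q1)
  step 11: q3  (read 0: q1→q3)

So i = 3, j = 7, giving x = w[0:3] = 102, y = w[3:7] = 0100, z = w[7:11] = 2110.
Check: |xy| = 7 ≤ 8 and |y| = 4 ≥ 1. Reading y takes N from q4 back to q4, so every xyⁱz is accepted.

0100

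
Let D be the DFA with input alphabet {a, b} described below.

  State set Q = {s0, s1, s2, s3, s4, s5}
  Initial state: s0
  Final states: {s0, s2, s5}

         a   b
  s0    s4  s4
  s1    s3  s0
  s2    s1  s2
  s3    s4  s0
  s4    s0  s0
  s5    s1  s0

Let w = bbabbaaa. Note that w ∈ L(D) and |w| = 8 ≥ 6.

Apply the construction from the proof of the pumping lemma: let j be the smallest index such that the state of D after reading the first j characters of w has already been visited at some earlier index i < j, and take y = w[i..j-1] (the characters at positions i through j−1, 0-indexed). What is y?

bb

State sequence: s0 -b-> s4 -b-> s0 -a-> s4 -b-> s0 -b-> s4 -a-> s0 -a-> s4 -a-> s0
First repeat at step 2: s0 was already visited.

So i = 0, j = 2, giving x = w[0:0] = ε, y = w[0:2] = bb, z = w[2:8] = abbaaa.
Check: |xy| = 2 ≤ 6 and |y| = 2 ≥ 1. Reading y takes D from s0 back to s0, so every xyⁱz is accepted.
Since D has 6 states, any run of length ≥ 6 visits 6+1 states, so by pigeonhole some state repeats within the first 6 steps — that repeat gives the pumpable loop.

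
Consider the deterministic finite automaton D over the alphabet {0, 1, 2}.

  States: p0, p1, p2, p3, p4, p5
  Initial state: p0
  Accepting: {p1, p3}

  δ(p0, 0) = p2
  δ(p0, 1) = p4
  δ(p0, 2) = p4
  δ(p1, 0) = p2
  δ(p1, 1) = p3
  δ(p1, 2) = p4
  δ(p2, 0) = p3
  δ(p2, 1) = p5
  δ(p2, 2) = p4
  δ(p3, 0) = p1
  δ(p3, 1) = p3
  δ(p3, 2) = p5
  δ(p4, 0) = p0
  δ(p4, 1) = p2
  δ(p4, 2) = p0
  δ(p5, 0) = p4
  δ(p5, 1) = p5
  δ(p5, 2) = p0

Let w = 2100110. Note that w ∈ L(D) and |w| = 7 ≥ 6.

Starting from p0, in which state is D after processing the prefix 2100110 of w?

p1

Run of D on the first 7 characters of w = 2 1 0 0 1 1 0:
  step 0: p0  (start)
  step 1: p4  (read 2: p0→p4)
  step 2: p2  (read 1: p4→p2)
  step 3: p3  (read 0: p2→p3)
  step 4: p1  (read 0: p3→p1)
  step 5: p3  (read 1: p1→p3)
  step 6: p3  (read 1: p3→p3)
  step 7: p1  (read 0: p3→p1)

After reading 7 characters, D is in state p1.
(This kind of state-tracing is the core of the pumping-lemma construction: with 6 states, pigeonhole forces a repeat within the first 6 steps.)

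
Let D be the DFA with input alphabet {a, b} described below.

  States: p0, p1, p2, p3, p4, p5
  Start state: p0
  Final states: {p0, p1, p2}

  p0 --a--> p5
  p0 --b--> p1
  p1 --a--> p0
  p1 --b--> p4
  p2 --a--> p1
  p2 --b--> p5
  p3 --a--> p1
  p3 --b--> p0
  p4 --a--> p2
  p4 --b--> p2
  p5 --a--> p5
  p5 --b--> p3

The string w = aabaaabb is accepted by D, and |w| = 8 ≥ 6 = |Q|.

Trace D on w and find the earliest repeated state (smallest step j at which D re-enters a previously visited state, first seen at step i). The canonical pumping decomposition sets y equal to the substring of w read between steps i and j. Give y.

a

Run of D on w = a a b a a a b b:
  step 0: p0  (start)
  step 1: p5  (read a: p0→p5)
  step 2: p5  (read a: p5→p5)   ← first repeat (p5 seen earlier)
  step 3: p3  (read b: p5→p3)
  step 4: p1  (read a: p3→p1)
  step 5: p0  (read a: p1→p0)
  step 6: p5  (read a: p0→p5)
  step 7: p3  (read b: p5→p3)
  step 8: p0  (read b: p3→p0)

So i = 1, j = 2, giving x = w[0:1] = a, y = w[1:2] = a, z = w[2:8] = baaabb.
Check: |xy| = 2 ≤ 6 and |y| = 1 ≥ 1. Reading y takes D from p5 back to p5, so every xyⁱz is accepted.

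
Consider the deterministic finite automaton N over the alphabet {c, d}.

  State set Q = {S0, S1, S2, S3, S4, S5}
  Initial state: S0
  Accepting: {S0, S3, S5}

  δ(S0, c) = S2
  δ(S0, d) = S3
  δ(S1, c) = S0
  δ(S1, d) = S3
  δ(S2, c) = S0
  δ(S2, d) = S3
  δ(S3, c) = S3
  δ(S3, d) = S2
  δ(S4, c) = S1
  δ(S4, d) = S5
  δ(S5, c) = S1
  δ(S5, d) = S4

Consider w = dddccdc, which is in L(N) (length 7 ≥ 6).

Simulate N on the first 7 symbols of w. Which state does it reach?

S0

Run of N on the first 7 characters of w = d d d c c d c:
  step 0: S0  (start)
  step 1: S3  (read d: S0→S3)
  step 2: S2  (read d: S3→S2)
  step 3: S3  (read d: S2→S3)
  step 4: S3  (read c: S3→S3)
  step 5: S3  (read c: S3→S3)
  step 6: S2  (read d: S3→S2)
  step 7: S0  (read c: S2→S0)

After reading 7 characters, N is in state S0.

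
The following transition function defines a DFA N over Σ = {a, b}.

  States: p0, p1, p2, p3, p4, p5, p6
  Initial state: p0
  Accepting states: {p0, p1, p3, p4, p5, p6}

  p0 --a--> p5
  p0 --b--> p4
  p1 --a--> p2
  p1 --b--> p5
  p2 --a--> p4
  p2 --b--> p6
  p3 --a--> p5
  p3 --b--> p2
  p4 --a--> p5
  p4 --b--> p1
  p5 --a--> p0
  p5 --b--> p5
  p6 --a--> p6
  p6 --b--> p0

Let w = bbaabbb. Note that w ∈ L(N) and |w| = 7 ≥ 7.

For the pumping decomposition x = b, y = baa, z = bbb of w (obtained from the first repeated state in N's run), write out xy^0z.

xy⁰z = xz = b·bbb = bbbb.
Reading y = baa takes N from p4 back to p4, so after x the machine is still in p4, and z then leads to the accepting state p5. Hence bbbb ∈ L(N).

bbbb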